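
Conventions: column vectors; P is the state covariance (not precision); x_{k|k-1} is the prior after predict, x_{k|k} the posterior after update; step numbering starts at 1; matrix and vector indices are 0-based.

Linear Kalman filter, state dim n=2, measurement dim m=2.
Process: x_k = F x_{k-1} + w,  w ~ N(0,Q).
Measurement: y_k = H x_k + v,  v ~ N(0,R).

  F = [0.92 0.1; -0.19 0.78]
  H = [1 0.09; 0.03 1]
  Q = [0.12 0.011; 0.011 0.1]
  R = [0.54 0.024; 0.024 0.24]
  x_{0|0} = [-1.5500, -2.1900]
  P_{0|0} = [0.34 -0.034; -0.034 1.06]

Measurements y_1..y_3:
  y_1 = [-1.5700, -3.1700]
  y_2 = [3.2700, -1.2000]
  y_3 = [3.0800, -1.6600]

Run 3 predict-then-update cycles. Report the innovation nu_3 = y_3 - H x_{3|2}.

step 1: x^-=[-1.6450, -1.4137]  P^-=[0.4121 0.0105; 0.0105 0.7673]  S=[0.9602 0.1159; 0.1159 1.0083]  K=[0.4335 -0.0272; -0.0092 0.7623]  nu=[0.2022, -1.7069]  x^+=[-1.5110, -2.7168]  P^+=[0.2337 -0.0031; -0.0031 0.1828]
step 2: x^-=[-1.6618, -1.8321]  P^-=[0.3191 -0.0178; -0.0178 0.2206]  S=[0.8576 0.0356; 0.0356 0.4598]  K=[0.3721 -0.0466; -0.0175 0.4799]  nu=[5.0967, 0.6819]  x^+=[0.2028, -1.5940]  P^+=[0.2006 -0.0083; -0.0083 0.1150]
step 3: x^-=[0.0272, -1.2818]  P^-=[0.2894 -0.0209; -0.0209 0.1797]  S=[0.8271 0.0279; 0.0279 0.4187]  K=[0.3494 -0.0524; -0.0202 0.4290]  nu=[3.1682, -0.3790]  x^+=[1.1539, -1.5083]  P^+=[0.1883 -0.0098; -0.0098 0.1028]

innov = [3.1682, -0.3790]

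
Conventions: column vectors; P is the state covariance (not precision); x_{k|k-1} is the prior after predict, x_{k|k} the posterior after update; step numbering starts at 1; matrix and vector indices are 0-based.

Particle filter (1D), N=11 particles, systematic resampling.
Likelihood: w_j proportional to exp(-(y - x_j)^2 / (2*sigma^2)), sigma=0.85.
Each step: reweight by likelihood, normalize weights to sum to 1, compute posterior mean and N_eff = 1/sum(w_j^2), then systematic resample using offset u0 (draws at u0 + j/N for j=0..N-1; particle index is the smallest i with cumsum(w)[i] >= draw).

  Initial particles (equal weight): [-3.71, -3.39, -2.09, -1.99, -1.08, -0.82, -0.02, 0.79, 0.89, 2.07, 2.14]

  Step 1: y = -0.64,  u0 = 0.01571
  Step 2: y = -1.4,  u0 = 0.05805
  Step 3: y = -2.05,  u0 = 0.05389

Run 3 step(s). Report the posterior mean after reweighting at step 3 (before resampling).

step 1: w=[0.0004, 0.0015, 0.0649, 0.0788, 0.2433, 0.2721, 0.2132, 0.0676, 0.0551, 0.0017, 0.0013]  mean=-0.6805  Neff=5.0827  idx=[2, 3, 4, 4, 4, 5, 5, 5, 6, 6, 7]
step 2: w=[0.0992, 0.1084, 0.1285, 0.1285, 0.1285, 0.1093, 0.1093, 0.1093, 0.0369, 0.0369, 0.0050]  mean=-1.1060  Neff=9.1113  idx=[0, 1, 2, 2, 3, 4, 5, 5, 6, 7, 9]
step 3: w=[0.1802, 0.1799, 0.0941, 0.0941, 0.0941, 0.0941, 0.0633, 0.0633, 0.0633, 0.0633, 0.0104]  mean=-1.3488  Neff=8.5934  idx=[0, 0, 1, 1, 2, 3, 4, 5, 6, 8, 9]

post_mean = -1.3488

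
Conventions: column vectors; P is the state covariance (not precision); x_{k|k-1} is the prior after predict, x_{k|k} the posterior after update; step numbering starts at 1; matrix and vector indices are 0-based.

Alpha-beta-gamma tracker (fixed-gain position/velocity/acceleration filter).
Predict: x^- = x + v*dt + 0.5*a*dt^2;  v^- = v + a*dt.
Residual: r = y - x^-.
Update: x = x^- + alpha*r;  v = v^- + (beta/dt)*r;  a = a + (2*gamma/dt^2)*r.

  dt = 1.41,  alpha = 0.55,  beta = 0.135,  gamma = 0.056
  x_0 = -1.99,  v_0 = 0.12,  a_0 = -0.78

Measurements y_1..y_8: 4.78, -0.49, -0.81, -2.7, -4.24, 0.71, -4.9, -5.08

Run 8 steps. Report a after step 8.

a_post = 0.3907

step 1: x_pred=-2.5962  r=7.3762  x^+=1.4607  v^+=-0.2736  a^+=-0.3645
step 2: x_pred=0.7127  r=-1.2027  x^+=0.0512  v^+=-0.9026  a^+=-0.4322
step 3: x_pred=-1.6511  r=0.8411  x^+=-1.1885  v^+=-1.4315  a^+=-0.3848
step 4: x_pred=-3.5895  r=0.8895  x^+=-3.1003  v^+=-1.8890  a^+=-0.3347
step 5: x_pred=-6.0964  r=1.8564  x^+=-5.0754  v^+=-2.1832  a^+=-0.2301
step 6: x_pred=-8.3824  r=9.0924  x^+=-3.3816  v^+=-1.6371  a^+=0.2821
step 7: x_pred=-5.4095  r=0.5095  x^+=-5.1293  v^+=-1.1906  a^+=0.3108
step 8: x_pred=-6.4991  r=1.4191  x^+=-5.7186  v^+=-0.6165  a^+=0.3907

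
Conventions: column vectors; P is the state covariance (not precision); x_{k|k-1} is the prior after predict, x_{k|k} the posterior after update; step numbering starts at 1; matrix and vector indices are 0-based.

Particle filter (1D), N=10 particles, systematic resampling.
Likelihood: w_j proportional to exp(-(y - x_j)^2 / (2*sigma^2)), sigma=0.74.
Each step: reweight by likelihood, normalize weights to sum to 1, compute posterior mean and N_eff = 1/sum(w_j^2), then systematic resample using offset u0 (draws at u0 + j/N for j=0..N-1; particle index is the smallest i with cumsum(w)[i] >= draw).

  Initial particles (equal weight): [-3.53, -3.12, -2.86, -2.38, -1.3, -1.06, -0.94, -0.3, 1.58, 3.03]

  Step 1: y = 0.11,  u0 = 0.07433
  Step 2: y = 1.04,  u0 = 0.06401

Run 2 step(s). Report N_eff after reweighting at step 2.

N_eff = 4.2468

step 1: w=[0.0000, 0.0000, 0.0002, 0.0019, 0.0897, 0.1578, 0.2013, 0.4724, 0.0766, 0.0002]  mean=-0.4982  Neff=3.3065  idx=[4, 5, 6, 6, 7, 7, 7, 7, 7, 8]
step 2: w=[0.0037, 0.0098, 0.0153, 0.0153, 0.1068, 0.1068, 0.1068, 0.1068, 0.1068, 0.4217]  mean=0.4620  Neff=4.2468  idx=[4, 5, 6, 6, 7, 8, 9, 9, 9, 9]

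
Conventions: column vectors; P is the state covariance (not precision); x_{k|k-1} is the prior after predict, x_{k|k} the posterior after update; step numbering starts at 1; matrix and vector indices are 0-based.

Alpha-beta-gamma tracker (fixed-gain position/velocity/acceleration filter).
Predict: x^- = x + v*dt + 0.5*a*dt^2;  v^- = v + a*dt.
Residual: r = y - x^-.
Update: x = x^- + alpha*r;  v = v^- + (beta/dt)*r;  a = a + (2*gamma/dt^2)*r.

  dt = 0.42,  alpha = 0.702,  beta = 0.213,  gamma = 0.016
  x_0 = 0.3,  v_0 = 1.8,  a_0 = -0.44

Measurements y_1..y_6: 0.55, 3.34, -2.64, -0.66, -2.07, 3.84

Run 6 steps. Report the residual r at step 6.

step 1: x_pred=1.0172  r=-0.4672  x^+=0.6892  v^+=1.3783  a^+=-0.5248
step 2: x_pred=1.2218  r=2.1182  x^+=2.7088  v^+=2.2321  a^+=-0.1405
step 3: x_pred=3.6339  r=-6.2739  x^+=-0.7704  v^+=-1.0087  a^+=-1.2786
step 4: x_pred=-1.3068  r=0.6468  x^+=-0.8527  v^+=-1.2177  a^+=-1.1613
step 5: x_pred=-1.4666  r=-0.6034  x^+=-1.8902  v^+=-2.0114  a^+=-1.2707
step 6: x_pred=-2.8471  r=6.6871  x^+=1.8473  v^+=0.8462  a^+=-0.0577

resid = 6.6871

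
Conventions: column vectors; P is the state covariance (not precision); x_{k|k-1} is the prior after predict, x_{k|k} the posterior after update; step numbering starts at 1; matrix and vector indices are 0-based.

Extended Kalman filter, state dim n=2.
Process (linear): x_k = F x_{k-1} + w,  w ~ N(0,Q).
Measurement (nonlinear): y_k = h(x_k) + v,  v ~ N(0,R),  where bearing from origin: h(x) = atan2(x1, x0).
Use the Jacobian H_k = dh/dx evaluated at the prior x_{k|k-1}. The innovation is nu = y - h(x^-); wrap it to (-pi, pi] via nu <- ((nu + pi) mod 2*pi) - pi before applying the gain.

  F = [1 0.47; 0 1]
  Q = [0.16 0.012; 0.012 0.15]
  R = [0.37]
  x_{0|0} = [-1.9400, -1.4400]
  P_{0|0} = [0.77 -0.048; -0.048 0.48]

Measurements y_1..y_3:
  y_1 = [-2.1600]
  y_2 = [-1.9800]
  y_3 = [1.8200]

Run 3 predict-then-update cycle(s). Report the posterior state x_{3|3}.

step 1: x^-=[-2.6168, -1.4400]  P^-=[0.9909 0.1896; 0.1896 0.6300]  H_jac=[0.1614 -0.2933]  S=[0.4321]  K=[0.2415; -0.3569]  nu=[0.4785]  x^+=[-2.5012, -1.6108]  P^+=[0.9657 0.2268; 0.2268 0.5750]
step 2: x^-=[-3.2583, -1.6108]  P^-=[1.4660 0.5091; 0.5091 0.7250]  H_jac=[0.1219 -0.2466]  S=[0.4053]  K=[0.1312; -0.2880]  nu=[0.7025]  x^+=[-3.1661, -1.8131]  P^+=[1.4590 0.5244; 0.5244 0.6914]
step 3: x^-=[-4.0183, -1.8131]  P^-=[2.2646 0.8613; 0.8613 0.8414]  H_jac=[0.0933 -0.2068]  S=[0.3925]  K=[0.0846; -0.2385]  nu=[-1.7455]  x^+=[-4.1659, -1.3968]  P^+=[2.2618 0.8692; 0.8692 0.8190]

x_post = [-4.1659, -1.3968]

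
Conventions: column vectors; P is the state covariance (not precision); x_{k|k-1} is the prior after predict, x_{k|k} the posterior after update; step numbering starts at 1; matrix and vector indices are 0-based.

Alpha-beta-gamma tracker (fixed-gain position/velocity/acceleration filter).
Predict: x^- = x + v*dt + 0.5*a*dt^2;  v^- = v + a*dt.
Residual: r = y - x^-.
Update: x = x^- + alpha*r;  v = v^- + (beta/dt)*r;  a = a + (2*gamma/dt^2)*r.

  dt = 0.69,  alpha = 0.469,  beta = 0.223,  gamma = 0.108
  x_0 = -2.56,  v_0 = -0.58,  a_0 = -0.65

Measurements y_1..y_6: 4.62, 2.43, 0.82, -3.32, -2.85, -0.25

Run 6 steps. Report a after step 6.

step 1: x_pred=-3.1149  r=7.7349  x^+=0.5128  v^+=1.4713  a^+=2.8592
step 2: x_pred=2.2086  r=0.2214  x^+=2.3124  v^+=3.5158  a^+=2.9597
step 3: x_pred=5.4429  r=-4.6229  x^+=3.2747  v^+=4.0639  a^+=0.8623
step 4: x_pred=6.2841  r=-9.6041  x^+=1.7798  v^+=1.5550  a^+=-3.4949
step 5: x_pred=2.0207  r=-4.8707  x^+=-0.2636  v^+=-2.4307  a^+=-5.7047
step 6: x_pred=-3.2988  r=3.0488  x^+=-1.8689  v^+=-5.3816  a^+=-4.3215

a_post = -4.3215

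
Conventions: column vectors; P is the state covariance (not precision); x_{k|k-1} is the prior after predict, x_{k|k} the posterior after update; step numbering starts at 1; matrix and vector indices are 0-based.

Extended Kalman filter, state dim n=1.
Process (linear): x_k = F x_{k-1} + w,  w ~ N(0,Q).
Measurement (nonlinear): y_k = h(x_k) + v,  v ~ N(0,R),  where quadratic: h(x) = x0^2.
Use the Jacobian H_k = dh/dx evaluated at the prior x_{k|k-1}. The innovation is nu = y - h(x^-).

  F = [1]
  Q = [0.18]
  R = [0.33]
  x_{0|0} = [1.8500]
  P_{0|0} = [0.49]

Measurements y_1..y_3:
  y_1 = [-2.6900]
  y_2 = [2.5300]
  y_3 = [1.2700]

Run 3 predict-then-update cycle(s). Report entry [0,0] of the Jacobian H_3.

step 1: x^-=[1.8500]  P^-=[0.6700]  H_jac=[3.7000]  S=[9.5023]  K=[0.2609]  nu=[-6.1125]  x^+=[0.2553]  P^+=[0.0233]
step 2: x^-=[0.2553]  P^-=[0.2033]  H_jac=[0.5107]  S=[0.3830]  K=[0.2710]  nu=[2.4648]  x^+=[0.9234]  P^+=[0.1751]
step 3: x^-=[0.9234]  P^-=[0.3551]  H_jac=[1.8467]  S=[1.5412]  K=[0.4255]  nu=[0.4174]  x^+=[1.1010]  P^+=[0.0760]

H_jac[0,0] = 1.8467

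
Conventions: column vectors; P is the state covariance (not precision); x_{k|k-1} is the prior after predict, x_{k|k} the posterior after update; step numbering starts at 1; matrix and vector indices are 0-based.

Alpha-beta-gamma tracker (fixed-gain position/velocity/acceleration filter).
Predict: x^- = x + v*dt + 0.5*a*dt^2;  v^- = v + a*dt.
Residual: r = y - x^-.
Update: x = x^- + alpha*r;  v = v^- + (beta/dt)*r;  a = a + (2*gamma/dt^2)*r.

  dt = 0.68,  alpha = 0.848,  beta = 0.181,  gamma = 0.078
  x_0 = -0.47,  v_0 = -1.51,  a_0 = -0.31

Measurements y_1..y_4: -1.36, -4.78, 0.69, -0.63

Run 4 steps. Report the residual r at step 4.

resid = 0.2532

step 1: x_pred=-1.5685  r=0.2085  x^+=-1.3917  v^+=-1.6653  a^+=-0.2397
step 2: x_pred=-2.5795  r=-2.2005  x^+=-4.4455  v^+=-2.4140  a^+=-0.9820
step 3: x_pred=-6.3141  r=7.0041  x^+=-0.3746  v^+=-1.2175  a^+=1.3809
step 4: x_pred=-0.8832  r=0.2532  x^+=-0.6685  v^+=-0.2110  a^+=1.4664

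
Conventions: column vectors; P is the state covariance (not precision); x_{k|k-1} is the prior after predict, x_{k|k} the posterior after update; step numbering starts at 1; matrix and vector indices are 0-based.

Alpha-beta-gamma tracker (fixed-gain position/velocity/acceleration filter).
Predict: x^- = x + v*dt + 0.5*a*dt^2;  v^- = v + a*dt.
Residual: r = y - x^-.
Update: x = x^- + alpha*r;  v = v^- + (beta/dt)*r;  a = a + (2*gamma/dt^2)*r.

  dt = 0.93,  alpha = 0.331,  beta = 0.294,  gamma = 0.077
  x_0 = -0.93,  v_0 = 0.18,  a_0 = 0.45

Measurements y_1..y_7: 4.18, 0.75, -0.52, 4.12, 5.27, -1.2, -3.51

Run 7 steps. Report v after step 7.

v_post = -4.6282

step 1: x_pred=-0.5680  r=4.7480  x^+=1.0036  v^+=2.0995  a^+=1.2954
step 2: x_pred=3.5163  r=-2.7663  x^+=2.6007  v^+=2.4297  a^+=0.8029
step 3: x_pred=5.2075  r=-5.7275  x^+=3.3117  v^+=1.3657  a^+=-0.2170
step 4: x_pred=4.4880  r=-0.3680  x^+=4.3662  v^+=1.0476  a^+=-0.2825
step 5: x_pred=5.2183  r=0.0517  x^+=5.2354  v^+=0.8013  a^+=-0.2733
step 6: x_pred=5.8624  r=-7.0624  x^+=3.5248  v^+=-1.6855  a^+=-1.5308
step 7: x_pred=1.2952  r=-4.8052  x^+=-0.2953  v^+=-4.6282  a^+=-2.3864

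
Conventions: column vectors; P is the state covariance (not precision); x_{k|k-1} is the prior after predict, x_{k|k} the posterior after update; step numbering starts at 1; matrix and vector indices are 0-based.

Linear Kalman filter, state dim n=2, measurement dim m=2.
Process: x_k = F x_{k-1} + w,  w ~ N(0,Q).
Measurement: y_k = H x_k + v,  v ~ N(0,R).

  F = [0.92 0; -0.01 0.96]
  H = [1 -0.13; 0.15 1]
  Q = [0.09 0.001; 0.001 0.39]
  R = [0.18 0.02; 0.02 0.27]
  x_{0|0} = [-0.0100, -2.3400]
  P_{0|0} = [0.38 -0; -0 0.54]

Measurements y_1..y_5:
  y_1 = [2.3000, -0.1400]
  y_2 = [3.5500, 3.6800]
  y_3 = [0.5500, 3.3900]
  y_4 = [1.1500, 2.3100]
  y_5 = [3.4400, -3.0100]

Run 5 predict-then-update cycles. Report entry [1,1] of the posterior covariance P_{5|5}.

P_post[1,1] = 0.1750

step 1: x^-=[-0.0092, -2.2463]  P^-=[0.4116 -0.0025; -0.0025 0.8877]  S=[0.6073 -0.0361; -0.0361 1.1662]  K=[0.6826 0.0719; -0.1492 0.7562]  nu=[2.0172, 2.1077]  x^+=[1.5194, -0.9533]  P^+=[0.1262 0.0142; 0.0142 0.1991]
step 2: x^-=[1.3979, -0.9304]  P^-=[0.1968 0.0123; 0.0123 0.5732]  S=[0.3833 -0.0129; -0.0129 0.8513]  K=[0.5112 0.0569; -0.1396 0.6734]  nu=[2.0312, 4.4007]  x^+=[2.6866, 1.7494]  P^+=[0.0946 0.0114; 0.0114 0.1773]
step 3: x^-=[2.4717, 1.6526]  P^-=[0.1701 0.0102; 0.0102 0.5532]  S=[0.3568 -0.0164; -0.0164 0.8301]  K=[0.4754 0.0524; -0.1424 0.6655]  nu=[-1.7068, 1.3667]  x^+=[1.7318, 2.8051]  P^+=[0.0880 0.0105; 0.0105 0.1753]
step 4: x^-=[1.5933, 2.6756]  P^-=[0.1645 0.0094; 0.0094 0.5513]  S=[0.3513 -0.0178; -0.0178 0.8279]  K=[0.4672 0.0512; -0.1436 0.6646]  nu=[-0.0955, -0.6046]  x^+=[1.5177, 2.2875]  P^+=[0.0865 0.0102; 0.0102 0.1750]
step 5: x^-=[1.3963, 2.1808]  P^-=[0.1632 0.0092; 0.0092 0.5511]  S=[0.3501 -0.0181; -0.0181 0.8276]  K=[0.4653 0.0509; -0.1439 0.6645]  nu=[2.3272, -5.4002]  x^+=[2.2042, -1.7425]  P^+=[0.0861 0.0101; 0.0101 0.1750]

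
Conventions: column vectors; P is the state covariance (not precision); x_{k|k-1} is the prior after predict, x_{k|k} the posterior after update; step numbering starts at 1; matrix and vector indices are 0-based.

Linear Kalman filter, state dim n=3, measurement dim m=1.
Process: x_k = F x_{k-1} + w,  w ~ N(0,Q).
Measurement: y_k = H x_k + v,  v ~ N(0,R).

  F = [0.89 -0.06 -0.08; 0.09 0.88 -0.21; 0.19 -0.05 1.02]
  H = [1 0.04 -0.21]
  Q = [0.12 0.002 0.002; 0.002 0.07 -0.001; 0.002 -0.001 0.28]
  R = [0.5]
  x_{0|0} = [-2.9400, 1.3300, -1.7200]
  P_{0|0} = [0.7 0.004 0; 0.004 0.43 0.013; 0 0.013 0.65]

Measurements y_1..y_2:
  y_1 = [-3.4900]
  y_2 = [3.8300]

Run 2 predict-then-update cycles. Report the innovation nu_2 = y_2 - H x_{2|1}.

innov = [6.0673]

step 1: x^-=[-2.5588, 1.2670, -2.3795]  P^-=[0.6799 0.0486 0.0677; 0.0486 0.4332 -0.1347; 0.0677 -0.1347 0.9812]  S=[1.2016]  K=[0.5556; 0.0785; -0.1197]  nu=[-1.4816]  x^+=[-3.3820, 1.1508, -2.2022]  P^+=[0.3089 -0.0037 0.1475; -0.0037 0.4258 -0.1234; 0.1475 -0.1234 0.9640]
step 2: x^-=[-2.9028, 1.1708, -2.9464]  P^-=[0.3506 -0.0039 0.1158; -0.0039 0.4842 -0.3260; 0.1158 -0.3260 1.3650]  S=[0.8681]  K=[0.3757; 0.0966; -0.2118]  nu=[6.0673]  x^+=[-0.6234, 1.7570, -4.2314]  P^+=[0.2281 -0.0355 0.1849; -0.0355 0.4761 -0.3082; 0.1849 -0.3082 1.3261]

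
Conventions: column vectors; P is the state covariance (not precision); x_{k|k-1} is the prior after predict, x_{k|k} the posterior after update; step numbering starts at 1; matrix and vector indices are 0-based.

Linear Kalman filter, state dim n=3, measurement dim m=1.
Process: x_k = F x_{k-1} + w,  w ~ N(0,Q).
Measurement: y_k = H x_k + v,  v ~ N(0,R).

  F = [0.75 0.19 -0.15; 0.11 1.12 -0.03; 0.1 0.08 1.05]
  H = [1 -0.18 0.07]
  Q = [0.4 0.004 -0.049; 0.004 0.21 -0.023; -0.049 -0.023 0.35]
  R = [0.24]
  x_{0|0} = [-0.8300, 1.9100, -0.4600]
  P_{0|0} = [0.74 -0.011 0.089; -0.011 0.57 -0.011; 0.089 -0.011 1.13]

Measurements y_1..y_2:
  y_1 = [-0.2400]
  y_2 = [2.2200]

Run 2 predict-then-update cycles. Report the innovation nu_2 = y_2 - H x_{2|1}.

step 1: x^-=[-0.1906, 2.0617, -0.4132]  P^-=[0.8397 0.1804 -0.0970; 0.1804 0.9324 -0.0036; -0.0970 -0.0036 1.6235]  S=[1.0395]  K=[0.7701; 0.0118; 0.0167]  nu=[0.3506]  x^+=[0.0794, 2.0659, -0.4074]  P^+=[0.2233 0.1709 -0.1103; 0.1709 0.9323 -0.0038; -0.1103 -0.0038 1.6233]
step 2: x^-=[0.5132, 2.3347, -0.2545]  P^-=[0.6695 0.3802 -0.3462; 0.3802 1.4267 0.0156; -0.3462 0.0156 2.1268]  S=[0.7804]  K=[0.7391; 0.1595; -0.2564]  nu=[2.1449]  x^+=[2.0986, 2.6769, -0.8045]  P^+=[0.2431 0.2882 -0.1983; 0.2882 1.4068 0.0475; -0.1983 0.0475 2.0754]

innov = [2.1449]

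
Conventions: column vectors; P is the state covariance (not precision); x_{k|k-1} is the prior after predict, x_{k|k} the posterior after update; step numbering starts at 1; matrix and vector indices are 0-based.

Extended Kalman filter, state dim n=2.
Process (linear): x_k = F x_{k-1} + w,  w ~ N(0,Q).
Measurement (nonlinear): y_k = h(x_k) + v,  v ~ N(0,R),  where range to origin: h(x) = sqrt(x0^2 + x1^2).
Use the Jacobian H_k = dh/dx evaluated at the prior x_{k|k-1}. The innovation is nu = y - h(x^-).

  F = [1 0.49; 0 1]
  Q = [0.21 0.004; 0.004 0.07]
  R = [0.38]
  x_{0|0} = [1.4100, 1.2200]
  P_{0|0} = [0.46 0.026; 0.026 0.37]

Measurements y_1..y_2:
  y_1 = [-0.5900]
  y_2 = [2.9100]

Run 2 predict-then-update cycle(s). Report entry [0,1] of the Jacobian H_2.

step 1: x^-=[2.0078, 1.2200]  P^-=[0.7843 0.2113; 0.2113 0.4400]  H_jac=[0.8546 0.5193]  S=[1.2590]  K=[0.6195; 0.3249]  nu=[-2.9394]  x^+=[0.1867, 0.2650]  P^+=[0.3011 -0.0421; -0.0421 0.3071]
step 2: x^-=[0.3166, 0.2650]  P^-=[0.5435 0.1123; 0.1123 0.3771]  H_jac=[0.7668 0.6418]  S=[0.9656]  K=[0.5063; 0.3399]  nu=[2.4972]  x^+=[1.5810, 1.1137]  P^+=[0.2960 -0.0538; -0.0538 0.2655]

H_jac[0,1] = 0.6418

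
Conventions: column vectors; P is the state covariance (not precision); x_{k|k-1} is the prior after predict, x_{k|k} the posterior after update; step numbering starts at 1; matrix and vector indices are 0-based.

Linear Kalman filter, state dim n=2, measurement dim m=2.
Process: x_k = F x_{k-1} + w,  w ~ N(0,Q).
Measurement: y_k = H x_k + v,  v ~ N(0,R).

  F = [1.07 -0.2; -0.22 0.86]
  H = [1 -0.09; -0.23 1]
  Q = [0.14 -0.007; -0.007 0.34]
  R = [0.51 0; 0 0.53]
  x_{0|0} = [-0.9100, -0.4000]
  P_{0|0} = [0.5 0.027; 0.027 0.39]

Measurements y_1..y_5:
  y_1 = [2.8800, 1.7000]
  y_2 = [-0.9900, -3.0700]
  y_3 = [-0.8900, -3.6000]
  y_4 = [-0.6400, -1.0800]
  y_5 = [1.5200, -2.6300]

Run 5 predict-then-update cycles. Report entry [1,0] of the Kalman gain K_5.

step 1: x^-=[-0.8937, -0.1438]  P^-=[0.7165 -0.1657; -0.1657 0.6424]  S=[1.2615 -0.3918; -0.3918 1.2866]  K=[0.5522 -0.0888; -0.0143 0.5246]  nu=[3.7608, 1.6382]  x^+=[1.0377, 0.6619]  P^+=[0.2833 0.0181; 0.0181 0.2822]
step 2: x^-=[0.9779, 0.3410]  P^-=[0.4678 -0.1048; -0.1048 0.5556]  S=[1.0012 -0.2645; -0.2645 1.1585]  K=[0.4558 -0.0792; -0.0238 0.4949]  nu=[-1.9372, -3.1860]  x^+=[0.3474, -1.1898]  P^+=[0.2335 0.0117; 0.0117 0.2650]
step 3: x^-=[0.6097, -1.0996]  P^-=[0.4129 -0.0963; -0.0963 0.5429]  S=[0.9446 -0.2421; -0.2421 1.1390]  K=[0.4265 -0.0772; -0.0280 0.4901]  nu=[-1.5987, -2.3601]  x^+=[0.1102, -2.2115]  P^+=[0.2183 0.0093; 0.0093 0.2619]
step 4: x^-=[0.5602, -1.9262]  P^-=[0.3965 -0.0945; -0.0945 0.5407]  S=[0.9279 -0.2363; -0.2363 1.1352]  K=[0.4169 -0.0768; -0.0297 0.4893]  nu=[-1.3736, 0.9750]  x^+=[-0.0873, -1.4083]  P^+=[0.2134 0.0084; 0.0084 0.2613]
step 5: x^-=[0.1882, -1.1919]  P^-=[0.3912 -0.0941; -0.0941 0.5404]  S=[0.9225 -0.2346; -0.2346 1.1344]  K=[0.4137 -0.0767; -0.0303 0.4892]  nu=[1.2245, -1.3948]  x^+=[0.8018, -1.9113]  P^+=[0.2117 0.0081; 0.0081 0.2611]

K[1,0] = -0.0303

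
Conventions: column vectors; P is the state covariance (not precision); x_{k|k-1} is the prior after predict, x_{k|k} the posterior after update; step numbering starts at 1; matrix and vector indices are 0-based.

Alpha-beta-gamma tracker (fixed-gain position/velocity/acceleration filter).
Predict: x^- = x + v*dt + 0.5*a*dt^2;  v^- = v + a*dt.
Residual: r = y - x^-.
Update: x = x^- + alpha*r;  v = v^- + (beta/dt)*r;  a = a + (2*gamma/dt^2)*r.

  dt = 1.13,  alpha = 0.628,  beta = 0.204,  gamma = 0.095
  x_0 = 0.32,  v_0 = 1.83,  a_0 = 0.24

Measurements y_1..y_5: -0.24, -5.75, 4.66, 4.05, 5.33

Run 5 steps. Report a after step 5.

a_post = 0.5467

step 1: x_pred=2.5411  r=-2.7811  x^+=0.7946  v^+=1.5991  a^+=-0.1738
step 2: x_pred=2.4906  r=-8.2406  x^+=-2.6845  v^+=-0.0850  a^+=-1.4000
step 3: x_pred=-3.6744  r=8.3344  x^+=1.5596  v^+=-0.1624  a^+=-0.1599
step 4: x_pred=1.2740  r=2.7760  x^+=3.0173  v^+=0.1581  a^+=0.2532
step 5: x_pred=3.3576  r=1.9724  x^+=4.5963  v^+=0.8003  a^+=0.5467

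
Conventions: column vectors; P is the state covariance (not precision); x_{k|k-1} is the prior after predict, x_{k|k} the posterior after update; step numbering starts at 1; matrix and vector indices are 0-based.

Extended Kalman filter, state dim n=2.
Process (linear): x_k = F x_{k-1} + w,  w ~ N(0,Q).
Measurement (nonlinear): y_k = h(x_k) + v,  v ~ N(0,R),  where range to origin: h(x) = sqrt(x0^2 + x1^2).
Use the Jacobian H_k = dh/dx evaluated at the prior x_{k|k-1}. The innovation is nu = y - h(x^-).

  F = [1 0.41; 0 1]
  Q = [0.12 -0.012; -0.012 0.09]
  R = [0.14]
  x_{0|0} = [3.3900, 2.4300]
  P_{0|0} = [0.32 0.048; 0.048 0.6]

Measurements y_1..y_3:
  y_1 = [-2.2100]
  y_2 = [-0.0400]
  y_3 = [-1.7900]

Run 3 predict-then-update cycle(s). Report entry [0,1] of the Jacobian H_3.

step 1: x^-=[4.3863, 2.4300]  P^-=[0.5802 0.2820; 0.2820 0.6900]  H_jac=[0.8747 0.4846]  S=[0.9851]  K=[0.6540; 0.5899]  nu=[-7.2244]  x^+=[-0.3381, -1.8313]  P^+=[0.1589 -0.0980; -0.0980 0.3473]
step 2: x^-=[-1.0890, -1.8313]  P^-=[0.2570 0.0324; 0.0324 0.4373]  H_jac=[-0.5111 -0.8595]  S=[0.5586]  K=[-0.2850; -0.7024]  nu=[-2.1707]  x^+=[-0.4704, -0.3066]  P^+=[0.2116 -0.0794; -0.0794 0.1616]
step 3: x^-=[-0.5962, -0.3066]  P^-=[0.2937 -0.0251; -0.0251 0.2516]  H_jac=[-0.8893 -0.4574]  S=[0.4044]  K=[-0.6173; -0.2293]  nu=[-2.4604]  x^+=[0.9226, 0.2575]  P^+=[0.1396 -0.0824; -0.0824 0.2304]

H_jac[0,1] = -0.4574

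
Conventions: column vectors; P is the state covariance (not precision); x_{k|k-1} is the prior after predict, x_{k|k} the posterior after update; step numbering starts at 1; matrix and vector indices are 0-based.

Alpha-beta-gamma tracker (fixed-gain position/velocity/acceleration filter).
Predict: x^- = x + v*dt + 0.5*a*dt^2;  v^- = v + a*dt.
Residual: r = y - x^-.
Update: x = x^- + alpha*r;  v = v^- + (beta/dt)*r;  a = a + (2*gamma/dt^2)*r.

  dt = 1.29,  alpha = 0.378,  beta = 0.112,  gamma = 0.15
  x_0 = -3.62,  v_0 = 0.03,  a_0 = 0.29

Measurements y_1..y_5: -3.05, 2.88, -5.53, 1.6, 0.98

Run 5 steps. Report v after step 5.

step 1: x_pred=-3.3400  r=0.2900  x^+=-3.2304  v^+=0.4293  a^+=0.3423
step 2: x_pred=-2.3918  r=5.2718  x^+=-0.3991  v^+=1.3285  a^+=1.2927
step 3: x_pred=2.3903  r=-7.9203  x^+=-0.6036  v^+=2.3084  a^+=-0.1352
step 4: x_pred=2.2618  r=-0.6618  x^+=2.0116  v^+=2.0766  a^+=-0.2545
step 5: x_pred=4.4787  r=-3.4987  x^+=3.1562  v^+=1.4445  a^+=-0.8852

v_post = 1.4445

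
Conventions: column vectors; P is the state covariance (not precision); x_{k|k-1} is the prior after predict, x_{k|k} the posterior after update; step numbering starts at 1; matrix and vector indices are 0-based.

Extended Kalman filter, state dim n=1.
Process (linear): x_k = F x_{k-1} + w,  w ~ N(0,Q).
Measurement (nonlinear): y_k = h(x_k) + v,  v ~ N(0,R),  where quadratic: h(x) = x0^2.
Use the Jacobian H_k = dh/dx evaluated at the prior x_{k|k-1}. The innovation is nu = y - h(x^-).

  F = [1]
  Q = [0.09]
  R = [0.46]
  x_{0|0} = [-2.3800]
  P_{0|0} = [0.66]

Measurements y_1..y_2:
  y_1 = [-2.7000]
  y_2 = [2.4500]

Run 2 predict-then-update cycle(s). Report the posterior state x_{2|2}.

step 1: x^-=[-2.3800]  P^-=[0.7500]  H_jac=[-4.7600]  S=[17.4532]  K=[-0.2045]  nu=[-8.3644]  x^+=[-0.6691]  P^+=[0.0198]
step 2: x^-=[-0.6691]  P^-=[0.1098]  H_jac=[-1.3382]  S=[0.6566]  K=[-0.2237]  nu=[2.0023]  x^+=[-1.1171]  P^+=[0.0769]

x_post = [-1.1171]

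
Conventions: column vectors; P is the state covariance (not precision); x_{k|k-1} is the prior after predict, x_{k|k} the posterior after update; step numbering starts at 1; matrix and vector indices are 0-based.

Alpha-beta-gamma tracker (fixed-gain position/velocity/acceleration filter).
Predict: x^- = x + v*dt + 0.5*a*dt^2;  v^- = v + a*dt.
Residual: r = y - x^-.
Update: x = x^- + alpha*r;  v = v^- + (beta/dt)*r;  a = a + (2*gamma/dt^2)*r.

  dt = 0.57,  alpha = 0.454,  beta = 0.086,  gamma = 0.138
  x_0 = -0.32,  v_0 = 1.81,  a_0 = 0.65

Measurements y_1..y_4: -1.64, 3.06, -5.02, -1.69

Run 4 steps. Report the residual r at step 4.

step 1: x_pred=0.8173  r=-2.4573  x^+=-0.2983  v^+=1.8098  a^+=-1.4375
step 2: x_pred=0.4997  r=2.5603  x^+=1.6621  v^+=1.3767  a^+=0.7375
step 3: x_pred=2.5666  r=-7.5866  x^+=-0.8777  v^+=0.6524  a^+=-5.7073
step 4: x_pred=-1.4330  r=-0.2570  x^+=-1.5497  v^+=-2.6395  a^+=-5.9256

resid = -0.2570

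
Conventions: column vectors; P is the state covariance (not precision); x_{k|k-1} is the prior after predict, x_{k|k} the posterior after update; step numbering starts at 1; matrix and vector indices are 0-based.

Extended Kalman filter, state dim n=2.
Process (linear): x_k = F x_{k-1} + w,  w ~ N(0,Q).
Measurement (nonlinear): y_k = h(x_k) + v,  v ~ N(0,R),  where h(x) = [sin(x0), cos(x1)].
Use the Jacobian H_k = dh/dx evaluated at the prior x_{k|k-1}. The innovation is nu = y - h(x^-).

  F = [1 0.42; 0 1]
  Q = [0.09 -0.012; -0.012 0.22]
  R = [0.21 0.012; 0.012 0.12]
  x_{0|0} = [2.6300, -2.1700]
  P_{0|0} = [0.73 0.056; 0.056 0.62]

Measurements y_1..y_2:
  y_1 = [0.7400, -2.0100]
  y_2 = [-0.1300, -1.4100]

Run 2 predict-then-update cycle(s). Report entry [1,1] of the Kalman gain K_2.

K[1,1] = -0.8300

step 1: x^-=[1.7186, -2.1700]  P^-=[0.9764 0.3044; 0.3044 0.8400]  H_jac=[-0.1473 0.0000; 0.0000 0.8258]  S=[0.2312 -0.0250; -0.0250 0.6928]  K=[-0.5850 0.3417; -0.0859 0.9981]  nu=[-0.2491, -1.4460]  x^+=[1.3702, -3.5919]  P^+=[0.8064 0.0412; 0.0412 0.1438]
step 2: x^-=[-0.1384, -3.5919]  P^-=[0.9563 0.0895; 0.0895 0.3638]  H_jac=[0.9904 0.0000; 0.0000 -0.4352]  S=[1.1481 -0.0266; -0.0266 0.1889]  K=[0.8229 -0.0904; 0.0580 -0.8300]  nu=[0.0079, -0.5097]  x^+=[-0.0858, -3.1684]  P^+=[0.1734 0.0022; 0.0022 0.2272]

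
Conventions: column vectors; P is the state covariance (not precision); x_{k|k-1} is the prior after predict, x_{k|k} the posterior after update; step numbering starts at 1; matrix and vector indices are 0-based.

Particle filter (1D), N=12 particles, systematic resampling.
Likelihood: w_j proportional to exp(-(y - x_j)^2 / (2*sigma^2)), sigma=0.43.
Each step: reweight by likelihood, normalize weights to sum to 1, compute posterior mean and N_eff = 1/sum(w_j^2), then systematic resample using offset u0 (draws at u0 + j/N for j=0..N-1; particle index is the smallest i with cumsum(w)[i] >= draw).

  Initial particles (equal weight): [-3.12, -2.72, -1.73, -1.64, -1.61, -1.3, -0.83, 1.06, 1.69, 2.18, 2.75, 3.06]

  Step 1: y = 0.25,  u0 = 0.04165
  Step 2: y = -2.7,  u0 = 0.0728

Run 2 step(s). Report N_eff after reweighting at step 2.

N_eff = 2.0000

step 1: w=[0.0000, 0.0000, 0.0001, 0.0003, 0.0004, 0.0069, 0.1960, 0.7792, 0.0169, 0.0002, 0.0000, 0.0000]  mean=0.6818  Neff=1.5483  idx=[6, 6, 7, 7, 7, 7, 7, 7, 7, 7, 7, 7]
step 2: w=[0.5000, 0.5000, 0.0000, 0.0000, 0.0000, 0.0000, 0.0000, 0.0000, 0.0000, 0.0000, 0.0000, 0.0000]  mean=-0.8300  Neff=2.0000  idx=[0, 0, 0, 0, 0, 0, 1, 1, 1, 1, 1, 1]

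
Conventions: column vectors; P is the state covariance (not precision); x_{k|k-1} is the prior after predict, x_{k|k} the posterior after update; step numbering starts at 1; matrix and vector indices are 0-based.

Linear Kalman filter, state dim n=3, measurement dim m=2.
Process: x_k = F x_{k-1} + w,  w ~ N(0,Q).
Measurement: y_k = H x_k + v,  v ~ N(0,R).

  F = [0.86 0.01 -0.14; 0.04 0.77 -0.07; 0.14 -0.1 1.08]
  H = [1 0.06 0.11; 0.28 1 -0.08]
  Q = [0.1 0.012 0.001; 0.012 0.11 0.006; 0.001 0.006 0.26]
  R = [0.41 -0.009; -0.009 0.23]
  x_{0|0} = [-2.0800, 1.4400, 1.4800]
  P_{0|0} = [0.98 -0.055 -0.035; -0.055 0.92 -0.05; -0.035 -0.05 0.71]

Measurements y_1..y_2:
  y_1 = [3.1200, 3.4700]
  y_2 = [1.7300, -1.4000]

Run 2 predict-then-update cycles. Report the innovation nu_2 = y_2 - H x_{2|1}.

step 1: x^-=[-1.9816, 0.9220, 1.1632]  P^-=[0.8464 0.0310 -0.0177; 0.0310 0.6627 -0.1618; -0.0177 -0.1618 1.1183]  S=[1.2701 0.2733; 0.2733 1.0103]  K=[0.6466 0.0918; -0.1105 0.7073; 0.1379 -0.2909]  nu=[4.9183, 3.1959]  x^+=[1.4921, 2.6390, 0.9116]  P^+=[0.2744 -0.0660 -0.0560; -0.0660 0.1846 0.0300; -0.0560 0.0300 1.0306]
step 2: x^-=[1.1820, 2.0279, 0.9295]  P^-=[0.3354 -0.0104 -0.1666; -0.0104 0.2179 -0.0682; -0.1666 -0.0682 1.4477]  S=[0.7250 0.0757; 0.0757 0.4961]  K=[0.4229 0.1307; -0.0539 0.4527; 0.0334 -0.4700]  nu=[0.3241, -3.6845]  x^+=[0.8373, 0.3425, 2.6721]  P^+=[0.1889 -0.0372 -0.1316; -0.0372 0.1179 0.0356; -0.1316 0.0356 1.3397]

innov = [0.3241, -3.6845]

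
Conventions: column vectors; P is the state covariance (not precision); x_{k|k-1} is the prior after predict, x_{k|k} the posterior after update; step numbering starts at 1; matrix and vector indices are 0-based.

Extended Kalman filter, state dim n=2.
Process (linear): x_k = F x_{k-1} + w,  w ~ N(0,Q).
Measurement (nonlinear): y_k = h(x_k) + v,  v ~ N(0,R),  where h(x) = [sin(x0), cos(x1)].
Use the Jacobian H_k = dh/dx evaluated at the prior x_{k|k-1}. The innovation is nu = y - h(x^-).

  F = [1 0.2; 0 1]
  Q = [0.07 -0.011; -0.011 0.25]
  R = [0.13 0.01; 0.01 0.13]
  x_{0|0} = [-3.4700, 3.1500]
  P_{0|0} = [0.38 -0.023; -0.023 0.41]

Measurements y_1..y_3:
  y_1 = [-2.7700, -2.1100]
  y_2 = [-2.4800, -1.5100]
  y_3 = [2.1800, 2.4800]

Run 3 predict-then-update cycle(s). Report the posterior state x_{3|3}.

x_post = [-0.4623, -0.4645]

step 1: x^-=[-2.8400, 3.1500]  P^-=[0.4572 0.0480; 0.0480 0.6600]  H_jac=[-0.9549 0.0000; 0.0000 0.0084]  S=[0.5469 0.0096; 0.0096 0.1300]  K=[-0.7994 0.0622; -0.0847 0.0489]  nu=[-2.4730, -1.1100]  x^+=[-0.9322, 3.3051]  P^+=[0.1082 0.0110; 0.0110 0.6558]
step 2: x^-=[-0.2711, 3.3051]  P^-=[0.2088 0.1312; 0.1312 0.9058]  H_jac=[0.9635 0.0000; 0.0000 0.1628]  S=[0.3238 0.0306; 0.0306 0.1540]  K=[0.6198 0.0156; 0.3056 0.8967]  nu=[-2.2122, -0.5233]  x^+=[-1.6504, 2.1597]  P^+=[0.0838 0.0505; 0.0505 0.7350]
step 3: x^-=[-1.2185, 2.1597]  P^-=[0.2034 0.1865; 0.1865 0.9850]  H_jac=[0.3451 0.0000; 0.0000 -0.8316]  S=[0.1542 -0.0435; -0.0435 0.8111]  K=[0.4073 -0.1694; 0.1344 -1.0026]  nu=[3.1186, 3.0354]  x^+=[-0.4623, -0.4645]  P^+=[0.1485 0.0216; 0.0216 0.1551]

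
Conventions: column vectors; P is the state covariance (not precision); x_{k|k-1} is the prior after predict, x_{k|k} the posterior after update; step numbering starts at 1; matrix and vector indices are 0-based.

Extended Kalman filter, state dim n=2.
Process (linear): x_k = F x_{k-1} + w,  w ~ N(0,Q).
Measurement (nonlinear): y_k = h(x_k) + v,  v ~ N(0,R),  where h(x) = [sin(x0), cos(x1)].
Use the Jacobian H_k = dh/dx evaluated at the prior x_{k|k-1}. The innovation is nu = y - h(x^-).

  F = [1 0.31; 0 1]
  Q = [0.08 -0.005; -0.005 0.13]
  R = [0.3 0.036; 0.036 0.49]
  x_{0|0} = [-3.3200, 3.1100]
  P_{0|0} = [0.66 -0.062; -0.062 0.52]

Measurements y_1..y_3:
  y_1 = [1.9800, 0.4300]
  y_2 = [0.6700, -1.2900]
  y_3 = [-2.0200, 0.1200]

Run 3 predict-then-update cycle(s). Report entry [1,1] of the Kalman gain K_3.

step 1: x^-=[-2.3559, 3.1100]  P^-=[0.7515 0.0942; 0.0942 0.6500]  H_jac=[-0.7069 0.0000; 0.0000 -0.0316]  S=[0.6755 0.0381; 0.0381 0.4906]  K=[-0.7895 0.0552; -0.0966 -0.0343]  nu=[2.6873, 1.4295]  x^+=[-4.3986, 2.8012]  P^+=[0.3323 0.0428; 0.0428 0.6429]
step 2: x^-=[-3.5303, 2.8012]  P^-=[0.5005 0.2370; 0.2370 0.7729]  H_jac=[-0.9254 0.0000; 0.0000 -0.3338]  S=[0.7287 0.1092; 0.1092 0.5761]  K=[-0.6331 -0.0173; -0.2408 -0.4022]  nu=[0.2910, -0.3474]  x^+=[-3.7085, 2.8709]  P^+=[0.2059 0.0937; 0.0937 0.6163]
step 3: x^-=[-2.8185, 2.8709]  P^-=[0.4032 0.2797; 0.2797 0.7463]  H_jac=[-0.9483 0.0000; 0.0000 -0.2674]  S=[0.6626 0.1069; 0.1069 0.5434]  K=[-0.5731 -0.0249; -0.3523 -0.2980]  nu=[-1.7025, 1.0836]  x^+=[-1.8699, 3.1477]  P^+=[0.1822 0.1228; 0.1228 0.5934]

K[1,1] = -0.2980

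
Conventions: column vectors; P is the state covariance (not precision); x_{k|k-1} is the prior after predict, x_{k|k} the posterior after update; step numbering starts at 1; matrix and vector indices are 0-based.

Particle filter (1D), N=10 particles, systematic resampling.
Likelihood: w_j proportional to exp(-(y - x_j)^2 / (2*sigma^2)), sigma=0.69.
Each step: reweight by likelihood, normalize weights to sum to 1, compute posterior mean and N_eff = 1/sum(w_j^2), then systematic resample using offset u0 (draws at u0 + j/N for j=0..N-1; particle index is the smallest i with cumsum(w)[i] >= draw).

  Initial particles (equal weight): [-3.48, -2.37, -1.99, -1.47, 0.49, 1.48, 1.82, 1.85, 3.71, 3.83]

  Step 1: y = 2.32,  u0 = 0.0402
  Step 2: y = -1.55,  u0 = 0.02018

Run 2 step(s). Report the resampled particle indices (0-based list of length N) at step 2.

step 1: w=[0.0000, 0.0000, 0.0000, 0.0000, 0.0130, 0.2080, 0.3357, 0.3461, 0.0574, 0.0398]  mean=1.9309  Neff=3.5611  idx=[5, 5, 6, 6, 6, 6, 7, 7, 7, 8]
step 2: w=[0.3768, 0.3768, 0.0383, 0.0383, 0.0383, 0.0383, 0.0310, 0.0310, 0.0310, 0.0000]  mean=1.5665  Neff=3.4155  idx=[0, 0, 0, 0, 1, 1, 1, 1, 3, 6]

resampled_idx = [0, 0, 0, 0, 1, 1, 1, 1, 3, 6]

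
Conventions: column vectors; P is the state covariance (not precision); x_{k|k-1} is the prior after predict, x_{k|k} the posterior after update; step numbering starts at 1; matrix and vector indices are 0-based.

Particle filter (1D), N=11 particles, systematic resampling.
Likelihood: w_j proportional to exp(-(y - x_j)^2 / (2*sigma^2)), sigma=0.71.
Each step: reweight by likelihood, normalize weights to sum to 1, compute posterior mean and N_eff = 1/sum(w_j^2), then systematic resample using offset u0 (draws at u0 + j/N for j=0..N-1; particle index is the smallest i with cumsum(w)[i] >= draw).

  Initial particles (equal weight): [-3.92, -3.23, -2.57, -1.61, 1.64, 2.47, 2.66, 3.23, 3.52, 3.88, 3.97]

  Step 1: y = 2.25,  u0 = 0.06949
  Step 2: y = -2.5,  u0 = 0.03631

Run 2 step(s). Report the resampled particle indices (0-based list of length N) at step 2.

step 1: w=[0.0000, 0.0000, 0.0000, 0.0000, 0.2158, 0.2975, 0.2642, 0.1204, 0.0630, 0.0224, 0.0166]  mean=2.5552  Neff=4.4610  idx=[4, 4, 5, 5, 5, 6, 6, 6, 7, 7, 9]
step 2: w=[0.4995, 0.4995, 0.0003, 0.0003, 0.0003, 0.0000, 0.0000, 0.0000, 0.0000, 0.0000, 0.0000]  mean=1.6408  Neff=2.0038  idx=[0, 0, 0, 0, 0, 0, 1, 1, 1, 1, 1]

resampled_idx = [0, 0, 0, 0, 0, 0, 1, 1, 1, 1, 1]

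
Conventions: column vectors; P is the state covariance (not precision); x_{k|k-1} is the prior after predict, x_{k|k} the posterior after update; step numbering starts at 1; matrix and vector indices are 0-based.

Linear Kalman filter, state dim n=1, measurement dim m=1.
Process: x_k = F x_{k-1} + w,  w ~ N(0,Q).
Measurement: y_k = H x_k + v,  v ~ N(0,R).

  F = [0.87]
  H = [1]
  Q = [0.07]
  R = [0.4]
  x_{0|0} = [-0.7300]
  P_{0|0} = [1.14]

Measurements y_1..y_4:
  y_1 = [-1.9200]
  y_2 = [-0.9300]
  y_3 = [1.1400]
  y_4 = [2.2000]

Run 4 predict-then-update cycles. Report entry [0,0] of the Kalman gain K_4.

K[0,0] = 0.2974

step 1: x^-=[-0.6351]  P^-=[0.9329]  S=[1.3329]  K=[0.6999]  nu=[-1.2849]  x^+=[-1.5344]  P^+=[0.2800]
step 2: x^-=[-1.3349]  P^-=[0.2819]  S=[0.6819]  K=[0.4134]  nu=[0.4049]  x^+=[-1.1675]  P^+=[0.1654]
step 3: x^-=[-1.0157]  P^-=[0.1952]  S=[0.5952]  K=[0.3279]  nu=[2.1557]  x^+=[-0.3088]  P^+=[0.1312]
step 4: x^-=[-0.2687]  P^-=[0.1693]  S=[0.5693]  K=[0.2974]  nu=[2.4687]  x^+=[0.4654]  P^+=[0.1189]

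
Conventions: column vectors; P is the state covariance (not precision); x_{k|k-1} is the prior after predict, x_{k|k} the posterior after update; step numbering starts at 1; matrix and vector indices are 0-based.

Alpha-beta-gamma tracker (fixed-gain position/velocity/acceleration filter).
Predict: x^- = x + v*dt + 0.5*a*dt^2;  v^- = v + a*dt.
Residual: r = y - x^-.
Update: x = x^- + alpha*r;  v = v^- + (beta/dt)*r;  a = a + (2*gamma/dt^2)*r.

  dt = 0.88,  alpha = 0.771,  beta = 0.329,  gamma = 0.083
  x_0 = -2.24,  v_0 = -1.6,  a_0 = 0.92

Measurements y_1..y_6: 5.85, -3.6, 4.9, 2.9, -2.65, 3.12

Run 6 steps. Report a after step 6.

step 1: x_pred=-3.2918  r=9.1418  x^+=3.7565  v^+=2.6274  a^+=2.8796
step 2: x_pred=7.1836  r=-10.7836  x^+=-1.1306  v^+=1.1298  a^+=0.5681
step 3: x_pred=0.0837  r=4.8163  x^+=3.7971  v^+=3.4304  a^+=1.6005
step 4: x_pred=7.4355  r=-4.5355  x^+=3.9386  v^+=3.1432  a^+=0.6283
step 5: x_pred=6.9479  r=-9.5979  x^+=-0.4521  v^+=0.1077  a^+=-1.4291
step 6: x_pred=-0.9107  r=4.0307  x^+=2.1970  v^+=0.3570  a^+=-0.5651

a_post = -0.5651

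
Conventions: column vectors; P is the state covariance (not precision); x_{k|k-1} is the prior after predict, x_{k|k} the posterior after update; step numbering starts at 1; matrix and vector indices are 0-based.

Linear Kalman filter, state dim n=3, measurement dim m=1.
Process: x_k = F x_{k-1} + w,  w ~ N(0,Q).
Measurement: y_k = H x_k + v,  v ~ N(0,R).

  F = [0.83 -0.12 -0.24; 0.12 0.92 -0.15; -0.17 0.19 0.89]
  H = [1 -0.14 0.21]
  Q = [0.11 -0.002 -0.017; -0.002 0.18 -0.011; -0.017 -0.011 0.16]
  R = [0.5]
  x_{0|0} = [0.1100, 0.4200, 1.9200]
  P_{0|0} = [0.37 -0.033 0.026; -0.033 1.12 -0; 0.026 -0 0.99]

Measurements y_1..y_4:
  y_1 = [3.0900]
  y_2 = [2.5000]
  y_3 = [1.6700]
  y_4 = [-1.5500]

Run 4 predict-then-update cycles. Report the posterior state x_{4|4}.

x_post = [-0.1088, -0.4266, 0.5462]

step 1: x^-=[-0.4199, 0.1116, 1.7699]  P^-=[0.4343 -0.0819 -0.2918; -0.0819 1.1473 0.0529; -0.2918 0.0529 0.9896]  S=[0.8976]  K=[0.4283; -0.2578; -0.1018]  nu=[3.1538]  x^+=[0.9308, -0.7014, 1.4487]  P^+=[0.2696 0.0172 -0.2527; 0.0172 1.0877 0.0293; -0.2527 0.0293 0.9803]
step 2: x^-=[0.5091, -0.7509, 0.9979]  P^-=[0.4668 -0.0142 -0.4876; -0.0142 1.1314 0.0302; -0.4876 0.0302 1.0688]  S=[0.8335]  K=[0.4396; -0.1995; -0.3208]  nu=[1.6763]  x^+=[1.2459, -1.0853, 0.4602]  P^+=[0.3057 0.0588 -0.3701; 0.0588 1.0982 -0.0231; -0.3701 -0.0231 0.9830]
step 3: x^-=[1.0539, -0.9180, -0.0085]  P^-=[0.5274 0.0481 -0.5696; 0.0481 1.1687 -0.0316; -0.5696 -0.0316 1.0875]  S=[0.8475]  K=[0.4733; -0.1441; -0.3974]  nu=[0.4894]  x^+=[1.2855, -0.9885, -0.2030]  P^+=[0.3376 0.1059 -0.4102; 0.1059 1.1511 -0.0801; -0.4102 -0.0801 0.9536]
step 4: x^-=[1.2343, -0.7247, -0.5870]  P^-=[0.5518 0.0974 -0.5833; 0.0974 1.2409 -0.0757; -0.5833 -0.0757 1.0569]  S=[0.8549]  K=[0.4862; -0.1079; -0.4102]  nu=[-2.7625]  x^+=[-0.1088, -0.4266, 0.5462]  P^+=[0.3497 0.1422 -0.4127; 0.1422 1.2309 -0.1136; -0.4127 -0.1136 0.9130]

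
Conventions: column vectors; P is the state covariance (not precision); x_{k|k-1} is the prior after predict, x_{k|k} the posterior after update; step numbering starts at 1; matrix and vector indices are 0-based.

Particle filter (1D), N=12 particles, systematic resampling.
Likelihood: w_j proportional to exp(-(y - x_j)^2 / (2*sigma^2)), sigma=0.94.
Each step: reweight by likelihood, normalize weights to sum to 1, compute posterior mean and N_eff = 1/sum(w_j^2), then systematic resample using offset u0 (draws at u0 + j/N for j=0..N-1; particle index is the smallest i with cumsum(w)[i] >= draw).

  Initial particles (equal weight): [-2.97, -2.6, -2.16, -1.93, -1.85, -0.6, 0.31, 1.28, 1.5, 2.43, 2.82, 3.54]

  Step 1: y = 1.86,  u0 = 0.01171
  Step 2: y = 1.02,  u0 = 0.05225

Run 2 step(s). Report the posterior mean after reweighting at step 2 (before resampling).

post_mean = 1.4733

step 1: w=[0.0000, 0.0000, 0.0000, 0.0001, 0.0001, 0.0089, 0.0699, 0.2250, 0.2529, 0.2265, 0.1616, 0.0551]  mean=1.8842  Neff=5.0008  idx=[6, 7, 7, 7, 8, 8, 8, 9, 9, 9, 10, 10]
step 2: w=[0.0994, 0.1272, 0.1272, 0.1272, 0.1160, 0.1160, 0.1160, 0.0429, 0.0429, 0.0429, 0.0211, 0.0211]  mean=1.4733  Neff=9.5048  idx=[0, 1, 1, 2, 3, 3, 4, 5, 6, 6, 8, 10]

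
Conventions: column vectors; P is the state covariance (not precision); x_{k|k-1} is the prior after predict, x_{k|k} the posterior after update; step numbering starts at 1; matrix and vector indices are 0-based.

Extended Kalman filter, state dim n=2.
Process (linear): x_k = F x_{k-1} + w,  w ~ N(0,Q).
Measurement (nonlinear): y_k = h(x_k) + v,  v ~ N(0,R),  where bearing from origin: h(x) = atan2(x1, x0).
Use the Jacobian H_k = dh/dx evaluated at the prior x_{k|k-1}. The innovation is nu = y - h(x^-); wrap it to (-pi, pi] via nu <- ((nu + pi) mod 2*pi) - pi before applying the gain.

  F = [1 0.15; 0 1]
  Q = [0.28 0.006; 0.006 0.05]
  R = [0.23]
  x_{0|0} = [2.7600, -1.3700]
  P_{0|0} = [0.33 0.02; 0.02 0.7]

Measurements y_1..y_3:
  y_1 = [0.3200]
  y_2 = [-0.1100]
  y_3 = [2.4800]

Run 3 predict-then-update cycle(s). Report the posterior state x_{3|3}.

step 1: x^-=[2.5545, -1.3700]  P^-=[0.6318 0.1310; 0.1310 0.7500]  H_jac=[0.1630 0.3040]  S=[0.3291]  K=[0.4340; 0.7577]  nu=[0.8123]  x^+=[2.9070, -0.7545]  P^+=[0.5698 0.0228; 0.0228 0.5610]
step 2: x^-=[2.7939, -0.7545]  P^-=[0.8692 0.1129; 0.1129 0.6110]  H_jac=[0.0901 0.3336]  S=[0.3118]  K=[0.3719; 0.6863]  nu=[0.1538]  x^+=[2.8510, -0.6490]  P^+=[0.8261 0.0333; 0.0333 0.4642]
step 3: x^-=[2.7537, -0.6490]  P^-=[1.1265 0.1090; 0.1090 0.5142]  H_jac=[0.0811 0.3440]  S=[0.3043]  K=[0.4233; 0.6103]  nu=[2.7115]  x^+=[3.9014, 1.0057]  P^+=[1.0720 0.0303; 0.0303 0.4008]

x_post = [3.9014, 1.0057]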